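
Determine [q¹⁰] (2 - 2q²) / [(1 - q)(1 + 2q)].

The denominator gives the recurrence a_n = −a_(n−1) + 2a_(n−2) for n ≥ 3; the numerator fixes a_0 = 2, a_1 = -2, a_2 = 4.
Iterating: 2, -2, 4, -8, 16, -32, 64, -128, 256, -512, 1024, so a_10 = 1024.

1024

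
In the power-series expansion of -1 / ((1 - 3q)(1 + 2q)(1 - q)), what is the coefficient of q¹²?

-479389

The denominator gives the recurrence a_n = 2a_(n−1) + 5a_(n−2) − 6a_(n−3) for n ≥ 3; the numerator fixes a_0 = -1, a_1 = -2, a_2 = -9.
Iterating: -1, -2, -9, -22, -77, -210, -673, -1934, -5973, -17578, -53417, -158886, -479389, so a_12 = -479389.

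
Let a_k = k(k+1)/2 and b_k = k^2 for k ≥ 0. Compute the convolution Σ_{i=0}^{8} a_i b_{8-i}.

The convolution is the t^8 coefficient of A(t)B(t).
Σ = 0·64 + 1·49 + 3·36 + 6·25 + 10·16 + 15·9 + 21·4 + 28·1 + 36·0 = 714.

714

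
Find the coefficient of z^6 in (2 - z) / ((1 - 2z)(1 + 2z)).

128

Partial fractions give a closed form: a_n = (3/4)·2^n + (5/4)·(-2)^n.
At n = 6: a_6 = 128.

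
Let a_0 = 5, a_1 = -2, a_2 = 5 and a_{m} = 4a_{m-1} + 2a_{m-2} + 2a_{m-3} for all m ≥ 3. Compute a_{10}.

The ordinary generating function has denominator 1 - 4t - 2t^2 - 2t^3.
Iterating the recurrence: a_0,…,a_{10} = 5, -2, 5, 26, 110, 502, 2280, 10344, 46940, 213008, 966600.

966600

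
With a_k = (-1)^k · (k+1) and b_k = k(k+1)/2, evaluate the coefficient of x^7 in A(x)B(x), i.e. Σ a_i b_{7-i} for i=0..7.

Write out a_i and b_{7-i} for i = 0,…,7 and sum the products.
Σ = 1·28 − 2·21 + 3·15 − 4·10 + 5·6 − 6·3 + 7·1 − 8·0 = 10.

10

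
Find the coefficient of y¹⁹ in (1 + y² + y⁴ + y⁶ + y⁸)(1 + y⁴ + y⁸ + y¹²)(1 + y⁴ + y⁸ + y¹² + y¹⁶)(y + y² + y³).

(1 + y² + y⁴ + y⁶ + y⁸) has coefficients 1,0,1,0,1,0,1,0,1 for degrees 0…8.
(1 + y⁴ + y⁸ + y¹²) has coefficients 1,0,0,0,1,0,0,0,1,0,0,0,1,0,0,0,0,0,0,0 for degrees 0…19.
Multiplying by (1 + y⁴ + y⁸ + y¹² + y¹⁶) gives running coefficients 1,0,0,0,2,0,0,0,3,0,0,0,4,0,0,0,4,0,0,0 for degrees 0…19.
Finally multiplying by (y + y² + y³), the product of all factors after the first has coefficients 0,1,1,1,0,2,2,2,0,3,3,3,0,4,4,4,0,4,4,4 for degrees 0…19.
[y¹⁹] = 1·4 + 1·4 + 1·4 + 1·4 + 1·3 = 19.

19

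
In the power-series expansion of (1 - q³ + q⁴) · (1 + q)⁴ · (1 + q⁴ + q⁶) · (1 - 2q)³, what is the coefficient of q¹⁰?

(1 - q³ + q⁴) has coefficients 1,0,0,-1,1 for degrees 0…4.
(1 + q)⁴ has coefficients 1,4,6,4,1,0,0,0,0,0,0 for degrees 0…10.
Multiplying by (1 + q⁴ + q⁶) gives running coefficients 1,4,6,4,2,4,7,8,7,4,1 for degrees 0…10.
Finally multiplying by (1 - 2q)³, the product of all factors after the first has coefficients 1,-2,-6,8,18,-8,-25,-2,11,2,-3 for degrees 0…10.
[q¹⁰] = 1·(-3) − 1·(-2) + 1·(-25) = -26.

-26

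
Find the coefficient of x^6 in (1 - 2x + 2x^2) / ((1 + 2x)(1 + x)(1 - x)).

211

Partial fractions give a closed form: a_n = (10/3)·(-2)^n + (-5/2)·(-1)^n + (1/6)·1^n.
At n = 6: a_6 = 211.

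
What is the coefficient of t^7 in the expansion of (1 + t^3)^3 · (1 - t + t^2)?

(1 + t^3)^3 has coefficients 1,0,0,3,0,0,3,0 for degrees 0…7.
(1 - t + t^2) has coefficients 1,-1,1,0,0,0,0,0 for degrees 0…7.
[t^7] = 1·0 + 3·0 + 3·(-1) = -3.

-3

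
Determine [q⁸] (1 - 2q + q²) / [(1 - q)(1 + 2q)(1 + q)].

Partial fractions give a closed form: a_n = (3)·(-2)^n + (-2)·(-1)^n.
At n = 8: a_8 = 766.

766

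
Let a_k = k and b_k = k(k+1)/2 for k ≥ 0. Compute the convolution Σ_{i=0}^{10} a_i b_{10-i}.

This is [x^10] in the product of the two ordinary generating functions.
Σ = 0·55 + 1·45 + 2·36 + 3·28 + 4·21 + 5·15 + 6·10 + 7·6 + 8·3 + 9·1 + 10·0 = 495.

495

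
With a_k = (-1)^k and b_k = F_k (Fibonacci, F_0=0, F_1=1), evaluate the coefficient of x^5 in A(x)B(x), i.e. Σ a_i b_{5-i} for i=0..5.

This is [x^5] in the product of the two ordinary generating functions.
Σ = 1·5 − 1·3 + 1·2 − 1·1 + 1·1 − 1·0 = 4.

4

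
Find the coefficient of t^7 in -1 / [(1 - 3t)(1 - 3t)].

-17496

The denominator gives the recurrence a_n = 6a_(n−1) − 9a_(n−2) for n ≥ 2; the numerator fixes a_0 = -1, a_1 = -6.
Iterating: -1, -6, -27, -108, -405, -1458, -5103, -17496, so a_7 = -17496.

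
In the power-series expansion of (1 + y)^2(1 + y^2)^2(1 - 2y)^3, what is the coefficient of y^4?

-1

(1 + y)^2 has coefficients 1,2,1 for degrees 0…2.
(1 + y^2)^2 has coefficients 1,0,2,0,1 for degrees 0…4.
Finally multiplying by (1 - 2y)^3, the product of all factors after the first has coefficients 1,-6,14,-20,25 for degrees 0…4.
[y^4] = 1·25 + 2·(-20) + 1·14 = -1.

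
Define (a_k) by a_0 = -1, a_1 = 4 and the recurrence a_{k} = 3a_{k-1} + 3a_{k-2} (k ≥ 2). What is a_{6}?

The ordinary generating function has denominator 1 - 3x - 3x^2.
Iterating the recurrence: a_0,…,a_{6} = -1, 4, 9, 39, 144, 549, 2079.

2079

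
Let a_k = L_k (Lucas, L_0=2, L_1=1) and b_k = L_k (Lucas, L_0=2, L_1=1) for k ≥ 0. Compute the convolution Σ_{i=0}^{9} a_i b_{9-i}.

870

Write out a_i and b_{9-i} for i = 0,…,9 and sum the products.
Σ = 2·76 + 1·47 + 3·29 + 4·18 + 7·11 + 11·7 + 18·4 + 29·3 + 47·1 + 76·2 = 870.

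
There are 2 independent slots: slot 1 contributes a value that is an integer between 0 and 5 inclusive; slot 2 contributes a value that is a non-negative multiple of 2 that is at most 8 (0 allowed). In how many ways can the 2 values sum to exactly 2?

2

The generating function for the choices is (1 + x + x^2 + x^3 + x^4 + x^5)·(1 + x^2 + x^4 + x^6 + x^8); the count is [x^2].
(1 + x + x^2 + x^3 + x^4 + x^5) has coefficients 1,1,1 for degrees 0…2.
(1 + x^2 + x^4 + x^6 + x^8) has coefficients 1,0,1 for degrees 0…2.
[x^2] = 1·1 + 1·0 + 1·1 = 2.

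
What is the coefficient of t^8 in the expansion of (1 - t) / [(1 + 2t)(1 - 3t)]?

Partial fractions give a closed form: a_n = (3/5)·(-2)^n + (2/5)·3^n.
At n = 8: a_8 = 2778.

2778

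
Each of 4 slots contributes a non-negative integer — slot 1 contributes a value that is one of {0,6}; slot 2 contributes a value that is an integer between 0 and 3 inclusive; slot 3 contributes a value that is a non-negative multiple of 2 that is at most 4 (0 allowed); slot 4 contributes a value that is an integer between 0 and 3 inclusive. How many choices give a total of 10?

8

The generating function for the choices is (1 + y^6)·(1 + y + y^2 + y^3)·(1 + y^2 + y^4)·(1 + y + y^2 + y^3); the count is [y^10].
(1 + y^6) has coefficients 1,0,0,0,0,0,1 for degrees 0…6.
(1 + y + y^2 + y^3) has coefficients 1,1,1,1,0,0,0,0,0,0,0 for degrees 0…10.
Multiplying by (1 + y^2 + y^4) gives running coefficients 1,1,2,2,2,2,1,1,0,0,0 for degrees 0…10.
Finally multiplying by (1 + y + y^2 + y^3), the product of all factors after the first has coefficients 1,2,4,6,7,8,7,6,4,2,1 for degrees 0…10.
[y^10] = 1·1 + 1·7 = 8.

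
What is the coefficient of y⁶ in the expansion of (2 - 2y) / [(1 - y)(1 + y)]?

2

The denominator gives the recurrence a_n = a_(n−2) for n ≥ 3; the numerator fixes a_0 = 2, a_1 = -2, a_2 = 2.
Iterating: 2, -2, 2, -2, 2, -2, 2, so a_6 = 2.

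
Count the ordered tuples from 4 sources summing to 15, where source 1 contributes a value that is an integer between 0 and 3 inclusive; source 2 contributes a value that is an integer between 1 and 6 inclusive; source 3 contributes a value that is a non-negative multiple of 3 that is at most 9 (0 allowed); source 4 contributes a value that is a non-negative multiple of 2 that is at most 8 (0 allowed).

The generating function for the choices is (1 + y + y² + y³)·(y + y² + y³ + y⁴ + y⁵ + y⁶)·(1 + y³ + y⁶ + y⁹)·(1 + y² + y⁴ + y⁶ + y⁸); the count is [y¹⁵].
(1 + y + y² + y³) has coefficients 1,1,1,1 for degrees 0…3.
(y + y² + y³ + y⁴ + y⁵ + y⁶) has coefficients 0,1,1,1,1,1,1,0,0,0,0,0,0,0,0,0 for degrees 0…15.
Multiplying by (1 + y³ + y⁶ + y⁹) gives running coefficients 0,1,1,1,2,2,2,2,2,2,2,2,2,1,1,1 for degrees 0…15.
Finally multiplying by (1 + y² + y⁴ + y⁶ + y⁸), the product of all factors after the first has coefficients 0,1,1,2,3,4,5,6,7,8,9,9,10,9,9,8 for degrees 0…15.
[y¹⁵] = 1·8 + 1·9 + 1·9 + 1·10 = 36.

36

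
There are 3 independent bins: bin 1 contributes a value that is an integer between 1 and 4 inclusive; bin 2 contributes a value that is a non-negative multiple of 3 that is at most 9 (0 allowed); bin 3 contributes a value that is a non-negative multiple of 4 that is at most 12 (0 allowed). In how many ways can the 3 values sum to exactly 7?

3

The generating function for the choices is (z + z² + z³ + z⁴)·(1 + z³ + z⁶ + z⁹)·(1 + z⁴ + z⁸ + z¹²); the count is [z⁷].
(z + z² + z³ + z⁴) has coefficients 0,1,1,1,1 for degrees 0…4.
(1 + z³ + z⁶ + z⁹) has coefficients 1,0,0,1,0,0,1,0 for degrees 0…7.
Finally multiplying by (1 + z⁴ + z⁸ + z¹²), the product of all factors after the first has coefficients 1,0,0,1,1,0,1,1 for degrees 0…7.
[z⁷] = 1·1 + 1·0 + 1·1 + 1·1 = 3.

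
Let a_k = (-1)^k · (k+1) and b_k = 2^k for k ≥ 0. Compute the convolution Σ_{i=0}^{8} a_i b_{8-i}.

117

Write out a_i and b_{8-i} for i = 0,…,8 and sum the products.
Σ = 1·256 − 2·128 + 3·64 − 4·32 + 5·16 − 6·8 + 7·4 − 8·2 + 9·1 = 117.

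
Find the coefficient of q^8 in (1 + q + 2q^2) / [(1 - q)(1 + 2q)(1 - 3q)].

9253

The denominator gives the recurrence a_n = 2a_(n−1) + 5a_(n−2) − 6a_(n−3) for n ≥ 3; the numerator fixes a_0 = 1, a_1 = 3, a_2 = 13.
Iterating: 1, 3, 13, 35, 117, 331, 1037, 3027, 9253, so a_8 = 9253.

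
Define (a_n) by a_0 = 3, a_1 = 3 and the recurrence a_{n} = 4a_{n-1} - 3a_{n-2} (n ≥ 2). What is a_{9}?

The ordinary generating function has denominator 1 - 4z + 3z^2.
Iterating the recurrence: a_0,…,a_{9} = 3, 3, 3, 3, 3, 3, 3, 3, 3, 3.

3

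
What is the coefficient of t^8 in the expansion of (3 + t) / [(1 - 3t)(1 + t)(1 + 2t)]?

The denominator gives the recurrence a_n = 7a_(n−2) + 6a_(n−3) for n ≥ 3; the numerator fixes a_0 = 3, a_1 = 1, a_2 = 21.
Iterating: 3, 1, 21, 25, 153, 301, 1221, 3025, 10353, so a_8 = 10353.

10353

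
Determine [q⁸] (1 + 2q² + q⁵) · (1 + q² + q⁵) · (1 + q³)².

7

(1 + 2q² + q⁵) has coefficients 1,0,2,0,0,1 for degrees 0…5.
(1 + q² + q⁵) has coefficients 1,0,1,0,0,1,0,0,0 for degrees 0…8.
Finally multiplying by (1 + q³)², the product of all factors after the first has coefficients 1,0,1,2,0,3,1,0,3 for degrees 0…8.
[q⁸] = 1·3 + 2·1 + 1·2 = 7.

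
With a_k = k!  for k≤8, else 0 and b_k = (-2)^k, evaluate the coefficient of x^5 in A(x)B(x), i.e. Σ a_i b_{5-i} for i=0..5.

The convolution is the x^5 coefficient of A(x)B(x).
Σ = 1·(-32) + 1·16 + 2·(-8) + 6·4 + 24·(-2) + 120·1 = 64.

64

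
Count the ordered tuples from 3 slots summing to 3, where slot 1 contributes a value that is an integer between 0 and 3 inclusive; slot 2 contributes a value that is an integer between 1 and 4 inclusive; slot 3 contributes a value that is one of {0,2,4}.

4

The generating function for the choices is (1 + t + t^2 + t^3)·(t + t^2 + t^3 + t^4)·(1 + t^2 + t^4); the count is [t^3].
(1 + t + t^2 + t^3) has coefficients 1,1,1,1 for degrees 0…3.
(t + t^2 + t^3 + t^4) has coefficients 0,1,1,1 for degrees 0…3.
Finally multiplying by (1 + t^2 + t^4), the product of all factors after the first has coefficients 0,1,1,2 for degrees 0…3.
[t^3] = 1·2 + 1·1 + 1·1 + 1·0 = 4.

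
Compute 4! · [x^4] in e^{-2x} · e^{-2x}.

The EGF product rule gives c_4 = Σ_{k_1+k_2=4} C(4; k_1,k_2) · ∏ g_i(k_i), where e^{-2x} gives (-2)^k; e^{-2x} gives (-2)^k.
g_1(k) for k = 0…4: 1, -2, 4, -8, 16.
g_2(k) for k = 0…4: 1, -2, 4, -8, 16.
c_4 = Σ_k C(4,k)·g_1(k)·g_2(4−k) = 1·1·16 + 4·(-2)·(-8) + 6·4·4 + 4·(-8)·(-2) + 1·16·1 = 16 + 64 + 96 + 64 + 16 = 256.

256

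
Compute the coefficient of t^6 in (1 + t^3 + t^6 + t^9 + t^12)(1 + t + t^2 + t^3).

(1 + t^3 + t^6 + t^9 + t^12) has coefficients 1,0,0,1,0,0,1 for degrees 0…6.
(1 + t + t^2 + t^3) has coefficients 1,1,1,1,0,0,0 for degrees 0…6.
[t^6] = 1·0 + 1·1 + 1·1 = 2.

2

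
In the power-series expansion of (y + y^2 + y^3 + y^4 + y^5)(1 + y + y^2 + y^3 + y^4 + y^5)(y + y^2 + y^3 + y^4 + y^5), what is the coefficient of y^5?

(y + y^2 + y^3 + y^4 + y^5) has coefficients 0,1,1,1,1,1 for degrees 0…5.
(1 + y + y^2 + y^3 + y^4 + y^5) has coefficients 1,1,1,1,1,1 for degrees 0…5.
Finally multiplying by (y + y^2 + y^3 + y^4 + y^5), the product of all factors after the first has coefficients 0,1,2,3,4,5 for degrees 0…5.
[y^5] = 1·4 + 1·3 + 1·2 + 1·1 + 1·0 = 10.

10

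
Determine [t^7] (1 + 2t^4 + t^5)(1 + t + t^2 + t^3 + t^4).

3

(1 + 2t^4 + t^5) has coefficients 1,0,0,0,2,1 for degrees 0…5.
(1 + t + t^2 + t^3 + t^4) has coefficients 1,1,1,1,1,0,0,0 for degrees 0…7.
[t^7] = 1·0 + 2·1 + 1·1 = 3.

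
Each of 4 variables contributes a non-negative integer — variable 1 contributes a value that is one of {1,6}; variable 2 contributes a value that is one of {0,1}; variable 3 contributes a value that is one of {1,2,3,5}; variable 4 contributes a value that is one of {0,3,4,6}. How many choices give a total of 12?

6

The generating function for the choices is (z + z^6)·(1 + z)·(z + z^2 + z^3 + z^5)·(1 + z^3 + z^4 + z^6); the count is [z^12].
(z + z^6) has coefficients 0,1,0,0,0,0,1 for degrees 0…6.
(1 + z) has coefficients 1,1,0,0,0,0,0,0,0,0,0,0,0 for degrees 0…12.
Multiplying by (z + z^2 + z^3 + z^5) gives running coefficients 0,1,2,2,1,1,1,0,0,0,0,0,0 for degrees 0…12.
Finally multiplying by (1 + z^3 + z^4 + z^6), the product of all factors after the first has coefficients 0,1,2,2,2,4,5,4,4,4,2,1,1 for degrees 0…12.
[z^12] = 1·1 + 1·5 = 6.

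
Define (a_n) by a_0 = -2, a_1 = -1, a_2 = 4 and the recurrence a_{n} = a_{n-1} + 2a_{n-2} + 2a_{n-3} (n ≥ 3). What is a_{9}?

The ordinary generating function has denominator 1 - y - 2y^2 - 2y^3.
Iterating the recurrence: a_0,…,a_{9} = -2, -1, 4, -2, 4, 8, 12, 36, 76, 172.

172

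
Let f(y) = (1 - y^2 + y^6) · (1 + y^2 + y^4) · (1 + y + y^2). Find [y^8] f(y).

1

(1 - y^2 + y^6) has coefficients 1,0,-1,0,0,0,1 for degrees 0…6.
(1 + y^2 + y^4) has coefficients 1,0,1,0,1,0,0,0,0 for degrees 0…8.
Finally multiplying by (1 + y + y^2), the product of all factors after the first has coefficients 1,1,2,1,2,1,1,0,0 for degrees 0…8.
[y^8] = 1·0 − 1·1 + 1·2 = 1.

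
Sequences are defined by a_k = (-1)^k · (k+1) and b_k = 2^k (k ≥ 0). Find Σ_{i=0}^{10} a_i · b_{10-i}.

The convolution is the x^10 coefficient of A(x)B(x).
Σ = 1·1024 − 2·512 + 3·256 − 4·128 + 5·64 − 6·32 + 7·16 − 8·8 + 9·4 − 10·2 + 11·1 = 459.

459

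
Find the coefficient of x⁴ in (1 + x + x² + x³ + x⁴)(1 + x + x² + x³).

(1 + x + x² + x³ + x⁴) has coefficients 1,1,1,1,1 for degrees 0…4.
(1 + x + x² + x³) has coefficients 1,1,1,1,0 for degrees 0…4.
[x⁴] = 1·0 + 1·1 + 1·1 + 1·1 + 1·1 = 4.

4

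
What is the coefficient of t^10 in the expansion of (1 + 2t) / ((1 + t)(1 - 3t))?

73811

Partial fractions give a closed form: a_n = (-1/4)·(-1)^n + (5/4)·3^n.
At n = 10: a_10 = 73811.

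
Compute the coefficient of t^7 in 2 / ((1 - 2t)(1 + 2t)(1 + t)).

-170

The denominator gives the recurrence a_n = −a_(n−1) + 4a_(n−2) + 4a_(n−3) for n ≥ 3; the numerator fixes a_0 = 2, a_1 = -2, a_2 = 10.
Iterating: 2, -2, 10, -10, 42, -42, 170, -170, so a_7 = -170.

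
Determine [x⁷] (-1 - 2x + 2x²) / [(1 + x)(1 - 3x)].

The denominator gives the recurrence a_n = 2a_(n−1) + 3a_(n−2) for n ≥ 3; the numerator fixes a_0 = -1, a_1 = -4, a_2 = -9.
Iterating: -1, -4, -9, -30, -87, -264, -789, -2370, so a_7 = -2370.

-2370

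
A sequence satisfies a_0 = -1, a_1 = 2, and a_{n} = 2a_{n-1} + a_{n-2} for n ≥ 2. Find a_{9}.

1562

The ordinary generating function has denominator 1 - 2y - y^2.
Iterating the recurrence: a_0,…,a_{9} = -1, 2, 3, 8, 19, 46, 111, 268, 647, 1562.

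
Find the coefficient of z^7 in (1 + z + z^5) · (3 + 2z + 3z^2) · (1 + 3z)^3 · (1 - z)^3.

(1 + z + z^5) has coefficients 1,1,0,0,0,1 for degrees 0…5.
(3 + 2z + 3z^2) has coefficients 3,2,3,0,0,0,0,0 for degrees 0…7.
Multiplying by (1 + 3z)^3 gives running coefficients 3,29,102,162,135,81,0,0 for degrees 0…7.
Finally multiplying by (1 - z)^3, the product of all factors after the first has coefficients 3,20,24,-60,-74,60,0,108 for degrees 0…7.
[z^7] = 1·108 + 1·0 + 1·24 = 132.

132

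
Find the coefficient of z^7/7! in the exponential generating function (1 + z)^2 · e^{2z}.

2368

The EGF product rule gives c_7 = Σ_{k_1+k_2=7} C(7; k_1,k_2) · ∏ g_i(k_i), where (1+z)^2 gives the falling factorial (2)_k; e^{2z} gives (2)^k.
g_1(k) for k = 0…7: 1, 2, 2, 0, 0, 0, 0, 0.
g_2(k) for k = 0…7: 1, 2, 4, 8, 16, 32, 64, 128.
c_7 = Σ_k C(7,k)·g_1(k)·g_2(7−k) = 1·1·128 + 7·2·64 + 21·2·32 = 128 + 896 + 1344 = 2368.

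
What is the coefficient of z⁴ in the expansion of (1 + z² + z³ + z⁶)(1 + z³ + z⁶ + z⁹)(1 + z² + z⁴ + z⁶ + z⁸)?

(1 + z² + z³ + z⁶) has coefficients 1,0,1,1,0 for degrees 0…4.
(1 + z³ + z⁶ + z⁹) has coefficients 1,0,0,1,0 for degrees 0…4.
Finally multiplying by (1 + z² + z⁴ + z⁶ + z⁸), the product of all factors after the first has coefficients 1,0,1,1,1 for degrees 0…4.
[z⁴] = 1·1 + 1·1 + 1·0 = 2.

2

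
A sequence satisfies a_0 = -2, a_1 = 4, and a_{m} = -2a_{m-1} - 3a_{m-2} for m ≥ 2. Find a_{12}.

262

The ordinary generating function has denominator 1 + 2t + 3t^2.
Iterating the recurrence: a_0,…,a_{12} = -2, 4, -2, -8, 22, -20, -26, 112, -146, -44, 526, -920, 262.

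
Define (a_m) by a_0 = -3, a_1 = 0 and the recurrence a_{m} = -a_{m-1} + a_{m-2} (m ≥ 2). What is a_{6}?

The ordinary generating function has denominator 1 + z - z^2.
Iterating the recurrence: a_0,…,a_{6} = -3, 0, -3, 3, -6, 9, -15.

-15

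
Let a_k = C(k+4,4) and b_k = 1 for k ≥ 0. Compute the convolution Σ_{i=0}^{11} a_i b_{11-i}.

This is [x^11] in the product of the two ordinary generating functions.
Σ = 1·1 + 5·1 + 15·1 + 35·1 + 70·1 + 126·1 + 210·1 + 330·1 + 495·1 + 715·1 + 1001·1 + 1365·1 = 4368.

4368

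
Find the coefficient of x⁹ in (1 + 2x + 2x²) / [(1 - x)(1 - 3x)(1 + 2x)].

Partial fractions give a closed form: a_n = (-5/6)·1^n + (17/10)·3^n + (2/15)·(-2)^n.
At n = 9: a_9 = 33392.

33392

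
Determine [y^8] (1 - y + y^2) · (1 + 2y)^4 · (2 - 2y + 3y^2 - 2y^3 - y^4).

8

(1 - y + y^2) has coefficients 1,-1,1 for degrees 0…2.
(1 + 2y)^4 has coefficients 1,8,24,32,16,0,0,0,0 for degrees 0…8.
Finally multiplying by (2 - 2y + 3y^2 - 2y^3 - y^4), the product of all factors after the first has coefficients 2,14,35,38,23,8,-40,-64,-16 for degrees 0…8.
[y^8] = 1·(-16) − 1·(-64) + 1·(-40) = 8.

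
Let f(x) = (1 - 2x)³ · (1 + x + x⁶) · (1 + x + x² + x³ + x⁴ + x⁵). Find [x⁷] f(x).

-3

(1 - 2x)³ has coefficients 1,-6,12,-8 for degrees 0…3.
(1 + x + x⁶) has coefficients 1,1,0,0,0,0,1,0 for degrees 0…7.
Finally multiplying by (1 + x + x² + x³ + x⁴ + x⁵), the product of all factors after the first has coefficients 1,2,2,2,2,2,2,1 for degrees 0…7.
[x⁷] = 1·1 − 6·2 + 12·2 − 8·2 = -3.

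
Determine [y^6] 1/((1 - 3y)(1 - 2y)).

2059

The denominator gives the recurrence a_n = 5a_(n−1) − 6a_(n−2) for n ≥ 2; the numerator fixes a_0 = 1, a_1 = 5.
Iterating: 1, 5, 19, 65, 211, 665, 2059, so a_6 = 2059.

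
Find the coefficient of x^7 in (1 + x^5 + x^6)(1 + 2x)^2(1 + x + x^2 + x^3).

(1 + x^5 + x^6) has coefficients 1,0,0,0,0,1,1 for degrees 0…6.
(1 + 2x)^2 has coefficients 1,4,4,0,0,0,0,0 for degrees 0…7.
Finally multiplying by (1 + x + x^2 + x^3), the product of all factors after the first has coefficients 1,5,9,9,8,4,0,0 for degrees 0…7.
[x^7] = 1·0 + 1·9 + 1·5 = 14.

14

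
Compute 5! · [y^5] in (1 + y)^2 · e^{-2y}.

The EGF product rule gives c_5 = Σ_{k_1+k_2=5} C(5; k_1,k_2) · ∏ g_i(k_i), where (1+y)^2 gives the falling factorial (2)_k; e^{-2y} gives (-2)^k.
g_1(k) for k = 0…5: 1, 2, 2, 0, 0, 0.
g_2(k) for k = 0…5: 1, -2, 4, -8, 16, -32.
c_5 = Σ_k C(5,k)·g_1(k)·g_2(5−k) = 1·1·(-32) + 5·2·16 + 10·2·(-8) = −32 + 160 − 160 = -32.

-32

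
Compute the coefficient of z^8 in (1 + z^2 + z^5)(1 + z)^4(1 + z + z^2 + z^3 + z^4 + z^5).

(1 + z^2 + z^5) has coefficients 1,0,1,0,0,1 for degrees 0…5.
(1 + z)^4 has coefficients 1,4,6,4,1,0,0,0,0 for degrees 0…8.
Finally multiplying by (1 + z + z^2 + z^3 + z^4 + z^5), the product of all factors after the first has coefficients 1,5,11,15,16,16,15,11,5 for degrees 0…8.
[z^8] = 1·5 + 1·15 + 1·15 = 35.

35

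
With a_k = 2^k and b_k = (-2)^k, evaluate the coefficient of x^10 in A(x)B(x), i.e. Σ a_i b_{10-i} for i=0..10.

1024

The convolution is the t^10 coefficient of A(t)B(t).
Σ = 1·1024 + 2·(-512) + 4·256 + 8·(-128) + 16·64 + 32·(-32) + 64·16 + 128·(-8) + 256·4 + 512·(-2) + 1024·1 = 1024.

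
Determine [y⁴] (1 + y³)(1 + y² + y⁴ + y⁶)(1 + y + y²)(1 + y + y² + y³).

8

(1 + y³) has coefficients 1,0,0,1 for degrees 0…3.
(1 + y² + y⁴ + y⁶) has coefficients 1,0,1,0,1 for degrees 0…4.
Multiplying by (1 + y + y²) gives running coefficients 1,1,2,1,2 for degrees 0…4.
Finally multiplying by (1 + y + y² + y³), the product of all factors after the first has coefficients 1,2,4,5,6 for degrees 0…4.
[y⁴] = 1·6 + 1·2 = 8.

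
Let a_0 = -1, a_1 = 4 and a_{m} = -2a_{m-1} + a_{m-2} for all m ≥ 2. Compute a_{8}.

The ordinary generating function has denominator 1 + 2y - y^2.
Iterating the recurrence: a_0,…,a_{8} = -1, 4, -9, 22, -53, 128, -309, 746, -1801.

-1801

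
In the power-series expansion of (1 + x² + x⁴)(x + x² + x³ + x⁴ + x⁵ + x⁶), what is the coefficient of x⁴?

2

(1 + x² + x⁴) has coefficients 1,0,1,0,1 for degrees 0…4.
(x + x² + x³ + x⁴ + x⁵ + x⁶) has coefficients 0,1,1,1,1 for degrees 0…4.
[x⁴] = 1·1 + 1·1 + 1·0 = 2.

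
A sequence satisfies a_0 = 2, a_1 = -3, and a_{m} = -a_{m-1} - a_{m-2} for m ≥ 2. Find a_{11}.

The ordinary generating function has denominator 1 + x + x^2.
Iterating the recurrence: a_0,…,a_{11} = 2, -3, 1, 2, -3, 1, 2, -3, 1, 2, -3, 1.

1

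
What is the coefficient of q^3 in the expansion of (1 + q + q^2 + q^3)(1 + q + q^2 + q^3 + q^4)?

(1 + q + q^2 + q^3) has coefficients 1,1,1,1 for degrees 0…3.
(1 + q + q^2 + q^3 + q^4) has coefficients 1,1,1,1 for degrees 0…3.
[q^3] = 1·1 + 1·1 + 1·1 + 1·1 = 4.

4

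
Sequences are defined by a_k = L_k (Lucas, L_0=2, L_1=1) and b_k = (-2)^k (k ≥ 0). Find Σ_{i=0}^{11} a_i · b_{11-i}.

The convolution is the t^11 coefficient of A(t)B(t).
Σ = 2·(-2048) + 1·1024 + 3·(-512) + 4·256 + 7·(-128) + 11·64 + 18·(-32) + 29·16 + 47·(-8) + 76·4 + 123·(-2) + 199·1 = -4007.

-4007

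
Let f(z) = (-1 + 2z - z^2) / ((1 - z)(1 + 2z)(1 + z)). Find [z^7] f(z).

Partial fractions give a closed form: a_n = (-3)·(-2)^n + (2)·(-1)^n.
At n = 7: a_7 = 382.

382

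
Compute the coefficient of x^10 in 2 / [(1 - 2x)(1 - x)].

Partial fractions give a closed form: a_n = (4)·2^n + (-2)·1^n.
At n = 10: a_10 = 4094.

4094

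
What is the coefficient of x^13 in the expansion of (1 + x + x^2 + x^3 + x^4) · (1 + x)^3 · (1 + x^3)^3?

(1 + x + x^2 + x^3 + x^4) has coefficients 1,1,1,1,1 for degrees 0…4.
(1 + x)^3 has coefficients 1,3,3,1,0,0,0,0,0,0,0,0,0,0 for degrees 0…13.
Finally multiplying by (1 + x^3)^3, the product of all factors after the first has coefficients 1,3,3,4,9,9,6,9,9,4,3,3,1,0 for degrees 0…13.
[x^13] = 1·0 + 1·1 + 1·3 + 1·3 + 1·4 = 11.

11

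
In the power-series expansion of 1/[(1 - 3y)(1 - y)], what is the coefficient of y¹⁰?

88573

Partial fractions give a closed form: a_n = (3/2)·3^n + (-1/2)·1^n.
At n = 10: a_10 = 88573.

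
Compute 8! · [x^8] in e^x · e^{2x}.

6561

The EGF product rule gives c_8 = Σ_{k_1+k_2=8} C(8; k_1,k_2) · ∏ g_i(k_i), where e^x gives (1)^k; e^{2x} gives (2)^k.
g_1(k) for k = 0…8: 1, 1, 1, 1, 1, 1, 1, 1, 1.
g_2(k) for k = 0…8: 1, 2, 4, 8, 16, 32, 64, 128, 256.
c_8 = Σ_k C(8,k)·g_1(k)·g_2(8−k) = 1·1·256 + 8·1·128 + 28·1·64 + 56·1·32 + 70·1·16 + 56·1·8 + 28·1·4 + 8·1·2 + 1·1·1 = 256 + 1024 + 1792 + 1792 + 1120 + 448 + 112 + 16 + 1 = 6561.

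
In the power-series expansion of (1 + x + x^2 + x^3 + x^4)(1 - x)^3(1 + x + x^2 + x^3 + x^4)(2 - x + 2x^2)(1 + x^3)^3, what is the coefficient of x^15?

(1 + x + x^2 + x^3 + x^4) has coefficients 1,1,1,1,1 for degrees 0…4.
(1 - x)^3 has coefficients 1,-3,3,-1,0,0,0,0,0,0,0,0,0,0,0,0 for degrees 0…15.
Multiplying by (1 + x + x^2 + x^3 + x^4) gives running coefficients 1,-2,1,0,0,-1,2,-1,0,0,0,0,0,0,0,0 for degrees 0…15.
Multiplying by (2 - x + 2x^2) gives running coefficients 2,-5,6,-5,2,-2,5,-6,5,-2,0,0,0,0,0,0 for degrees 0…15.
Finally multiplying by (1 + x^3)^3, the product of all factors after the first has coefficients 2,-5,6,1,-13,16,-4,-15,17,0,-17,15,4,-16,13,-1 for degrees 0…15.
[x^15] = 1·(-1) + 1·13 + 1·(-16) + 1·4 + 1·15 = 15.

15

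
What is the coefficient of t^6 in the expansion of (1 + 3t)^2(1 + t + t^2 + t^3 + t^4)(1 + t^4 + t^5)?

(1 + 3t)^2 has coefficients 1,6,9 for degrees 0…2.
(1 + t + t^2 + t^3 + t^4) has coefficients 1,1,1,1,1,0,0 for degrees 0…6.
Finally multiplying by (1 + t^4 + t^5), the product of all factors after the first has coefficients 1,1,1,1,2,2,2 for degrees 0…6.
[t^6] = 1·2 + 6·2 + 9·2 = 32.

32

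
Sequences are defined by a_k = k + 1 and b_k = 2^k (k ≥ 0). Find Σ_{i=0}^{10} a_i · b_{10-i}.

4083

The convolution is the x^10 coefficient of A(x)B(x).
Σ = 1·1024 + 2·512 + 3·256 + 4·128 + 5·64 + 6·32 + 7·16 + 8·8 + 9·4 + 10·2 + 11·1 = 4083.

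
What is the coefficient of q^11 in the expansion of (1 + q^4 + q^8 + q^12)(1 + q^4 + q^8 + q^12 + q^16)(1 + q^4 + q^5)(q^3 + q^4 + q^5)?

5

(1 + q^4 + q^8 + q^12) has coefficients 1,0,0,0,1,0,0,0,1,0,0,0 for degrees 0…11.
(1 + q^4 + q^8 + q^12 + q^16) has coefficients 1,0,0,0,1,0,0,0,1,0,0,0 for degrees 0…11.
Multiplying by (1 + q^4 + q^5) gives running coefficients 1,0,0,0,2,1,0,0,2,1,0,0 for degrees 0…11.
Finally multiplying by (q^3 + q^4 + q^5), the product of all factors after the first has coefficients 0,0,0,1,1,1,0,2,3,3,1,2 for degrees 0…11.
[q^11] = 1·2 + 1·2 + 1·1 = 5.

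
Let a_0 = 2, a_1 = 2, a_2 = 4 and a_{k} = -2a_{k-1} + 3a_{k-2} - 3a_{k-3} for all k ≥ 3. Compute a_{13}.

The ordinary generating function has denominator 1 + 2z - 3z^2 + 3z^3.
Iterating the recurrence: a_0,…,a_{13} = 2, 2, 4, -8, 22, -80, 250, -806, 2602, -8372, 26968, -86858, 279736, -900950.

-900950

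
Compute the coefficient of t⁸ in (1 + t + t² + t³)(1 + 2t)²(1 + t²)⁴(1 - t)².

-5

(1 + t + t² + t³) has coefficients 1,1,1,1 for degrees 0…3.
(1 + 2t)² has coefficients 1,4,4,0,0,0,0,0,0 for degrees 0…8.
Multiplying by (1 + t²)⁴ gives running coefficients 1,4,8,16,22,24,28,16,17 for degrees 0…8.
Finally multiplying by (1 - t)², the product of all factors after the first has coefficients 1,2,1,4,-2,-4,2,-16,13 for degrees 0…8.
[t⁸] = 1·13 + 1·(-16) + 1·2 + 1·(-4) = -5.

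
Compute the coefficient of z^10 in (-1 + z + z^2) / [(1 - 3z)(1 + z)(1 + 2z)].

Partial fractions give a closed form: a_n = (-1/4)·3^n + (1/4)·(-1)^n + (-1)·(-2)^n.
At n = 10: a_10 = -15786.

-15786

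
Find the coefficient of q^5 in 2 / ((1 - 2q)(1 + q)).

42

Partial fractions give a closed form: a_n = (4/3)·2^n + (2/3)·(-1)^n.
At n = 5: a_5 = 42.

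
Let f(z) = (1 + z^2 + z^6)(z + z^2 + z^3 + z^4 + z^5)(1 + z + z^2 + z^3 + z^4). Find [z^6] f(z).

(1 + z^2 + z^6) has coefficients 1,0,1,0,0,0,1 for degrees 0…6.
(z + z^2 + z^3 + z^4 + z^5) has coefficients 0,1,1,1,1,1,0 for degrees 0…6.
Finally multiplying by (1 + z + z^2 + z^3 + z^4), the product of all factors after the first has coefficients 0,1,2,3,4,5,4 for degrees 0…6.
[z^6] = 1·4 + 1·4 + 1·0 = 8.

8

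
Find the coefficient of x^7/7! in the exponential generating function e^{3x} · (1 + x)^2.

22599

The EGF product rule gives c_7 = Σ_{k_1+k_2=7} C(7; k_1,k_2) · ∏ g_i(k_i), where e^{3x} gives (3)^k; (1+x)^2 gives the falling factorial (2)_k.
g_1(k) for k = 0…7: 1, 3, 9, 27, 81, 243, 729, 2187.
g_2(k) for k = 0…7: 1, 2, 2, 0, 0, 0, 0, 0.
c_7 = Σ_k C(7,k)·g_1(k)·g_2(7−k) = 21·243·2 + 7·729·2 + 1·2187·1 = 10206 + 10206 + 2187 = 22599.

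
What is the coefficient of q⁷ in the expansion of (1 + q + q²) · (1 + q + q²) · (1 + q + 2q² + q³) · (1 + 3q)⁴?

(1 + q + q²) has coefficients 1,1,1 for degrees 0…2.
(1 + q + q²) has coefficients 1,1,1,0,0,0,0,0 for degrees 0…7.
Multiplying by (1 + q + 2q² + q³) gives running coefficients 1,2,4,4,3,1,0,0 for degrees 0…7.
Finally multiplying by (1 + 3q)⁴, the product of all factors after the first has coefficients 1,14,82,268,564,847,930,702 for degrees 0…7.
[q⁷] = 1·702 + 1·930 + 1·847 = 2479.

2479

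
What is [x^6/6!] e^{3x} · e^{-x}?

64

The EGF product rule gives c_6 = Σ_{k_1+k_2=6} C(6; k_1,k_2) · ∏ g_i(k_i), where e^{3x} gives (3)^k; e^{-x} gives (-1)^k.
g_1(k) for k = 0…6: 1, 3, 9, 27, 81, 243, 729.
g_2(k) for k = 0…6: 1, -1, 1, -1, 1, -1, 1.
c_6 = Σ_k C(6,k)·g_1(k)·g_2(6−k) = 1·1·1 + 6·3·(-1) + 15·9·1 + 20·27·(-1) + 15·81·1 + 6·243·(-1) + 1·729·1 = 1 − 18 + 135 − 540 + 1215 − 1458 + 729 = 64.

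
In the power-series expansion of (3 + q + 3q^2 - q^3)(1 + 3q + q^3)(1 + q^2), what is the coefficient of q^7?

3

(3 + q + 3q^2 - q^3) has coefficients 3,1,3,-1 for degrees 0…3.
(1 + 3q + q^3) has coefficients 1,3,0,1,0,0,0,0 for degrees 0…7.
Finally multiplying by (1 + q^2), the product of all factors after the first has coefficients 1,3,1,4,0,1,0,0 for degrees 0…7.
[q^7] = 3·0 + 1·0 + 3·1 − 1·0 = 3.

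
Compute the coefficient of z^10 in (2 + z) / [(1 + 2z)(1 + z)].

Partial fractions give a closed form: a_n = (3)·(-2)^n + (-1)·(-1)^n.
At n = 10: a_10 = 3071.

3071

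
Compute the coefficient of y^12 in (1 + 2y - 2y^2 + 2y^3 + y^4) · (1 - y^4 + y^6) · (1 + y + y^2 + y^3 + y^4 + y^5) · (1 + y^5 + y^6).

4

(1 + 2y - 2y^2 + 2y^3 + y^4) has coefficients 1,2,-2,2,1 for degrees 0…4.
(1 - y^4 + y^6) has coefficients 1,0,0,0,-1,0,1,0,0,0,0,0,0 for degrees 0…12.
Multiplying by (1 + y + y^2 + y^3 + y^4 + y^5) gives running coefficients 1,1,1,1,0,0,0,0,0,0,1,1,0 for degrees 0…12.
Finally multiplying by (1 + y^5 + y^6), the product of all factors after the first has coefficients 1,1,1,1,0,1,2,2,2,1,1,1,0 for degrees 0…12.
[y^12] = 1·0 + 2·1 − 2·1 + 2·1 + 1·2 = 4.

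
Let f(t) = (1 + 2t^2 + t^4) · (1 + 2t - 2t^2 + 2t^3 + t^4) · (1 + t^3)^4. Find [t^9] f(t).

40

(1 + 2t^2 + t^4) has coefficients 1,0,2,0,1 for degrees 0…4.
(1 + 2t - 2t^2 + 2t^3 + t^4) has coefficients 1,2,-2,2,1,0,0,0,0,0 for degrees 0…9.
Finally multiplying by (1 + t^3)^4, the product of all factors after the first has coefficients 1,2,-2,6,9,-8,14,16,-12,16 for degrees 0…9.
[t^9] = 1·16 + 2·16 + 1·(-8) = 40.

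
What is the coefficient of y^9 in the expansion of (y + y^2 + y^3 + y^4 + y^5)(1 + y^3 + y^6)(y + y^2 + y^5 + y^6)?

(y + y^2 + y^3 + y^4 + y^5) has coefficients 0,1,1,1,1,1 for degrees 0…5.
(1 + y^3 + y^6) has coefficients 1,0,0,1,0,0,1,0,0,0 for degrees 0…9.
Finally multiplying by (y + y^2 + y^5 + y^6), the product of all factors after the first has coefficients 0,1,1,0,1,2,1,1,2,1 for degrees 0…9.
[y^9] = 1·2 + 1·1 + 1·1 + 1·2 + 1·1 = 7.

7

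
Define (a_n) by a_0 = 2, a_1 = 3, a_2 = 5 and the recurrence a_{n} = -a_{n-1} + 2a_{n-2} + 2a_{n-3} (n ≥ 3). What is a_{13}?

The ordinary generating function has denominator 1 + x - 2x^2 - 2x^3.
Iterating the recurrence: a_0,…,a_{13} = 2, 3, 5, 5, 11, 9, 23, 17, 47, 33, 95, 65, 191, 129.

129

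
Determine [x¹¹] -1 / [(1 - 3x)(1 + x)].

-132860

Partial fractions give a closed form: a_n = (-3/4)·3^n + (-1/4)·(-1)^n.
At n = 11: a_11 = -132860.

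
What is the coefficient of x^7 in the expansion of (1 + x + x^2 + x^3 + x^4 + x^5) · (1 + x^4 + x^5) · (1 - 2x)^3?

10

(1 + x + x^2 + x^3 + x^4 + x^5) has coefficients 1,1,1,1,1,1 for degrees 0…5.
(1 + x^4 + x^5) has coefficients 1,0,0,0,1,1,0,0 for degrees 0…7.
Finally multiplying by (1 - 2x)^3, the product of all factors after the first has coefficients 1,-6,12,-8,1,-5,6,4 for degrees 0…7.
[x^7] = 1·4 + 1·6 + 1·(-5) + 1·1 + 1·(-8) + 1·12 = 10.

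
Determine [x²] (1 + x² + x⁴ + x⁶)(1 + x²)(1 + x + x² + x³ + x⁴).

(1 + x² + x⁴ + x⁶) has coefficients 1,0,1 for degrees 0…2.
(1 + x²) has coefficients 1,0,1 for degrees 0…2.
Finally multiplying by (1 + x + x² + x³ + x⁴), the product of all factors after the first has coefficients 1,1,2 for degrees 0…2.
[x²] = 1·2 + 1·1 = 3.

3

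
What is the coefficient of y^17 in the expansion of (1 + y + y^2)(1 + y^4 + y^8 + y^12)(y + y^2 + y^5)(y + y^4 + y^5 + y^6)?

7

(1 + y + y^2) has coefficients 1,1,1 for degrees 0…2.
(1 + y^4 + y^8 + y^12) has coefficients 1,0,0,0,1,0,0,0,1,0,0,0,1,0,0,0,0,0 for degrees 0…17.
Multiplying by (y + y^2 + y^5) gives running coefficients 0,1,1,0,0,2,1,0,0,2,1,0,0,2,1,0,0,1 for degrees 0…17.
Finally multiplying by (y + y^4 + y^5 + y^6), the product of all factors after the first has coefficients 0,0,1,1,0,1,4,3,1,2,5,4,1,2,5,4,1,2 for degrees 0…17.
[y^17] = 1·2 + 1·1 + 1·4 = 7.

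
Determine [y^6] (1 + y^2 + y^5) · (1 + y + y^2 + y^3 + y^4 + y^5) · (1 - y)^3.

(1 + y^2 + y^5) has coefficients 1,0,1,0,0,1 for degrees 0…5.
(1 + y + y^2 + y^3 + y^4 + y^5) has coefficients 1,1,1,1,1,1,0 for degrees 0…6.
Finally multiplying by (1 - y)^3, the product of all factors after the first has coefficients 1,-2,1,0,0,0,-1 for degrees 0…6.
[y^6] = 1·(-1) + 1·0 + 1·(-2) = -3.

-3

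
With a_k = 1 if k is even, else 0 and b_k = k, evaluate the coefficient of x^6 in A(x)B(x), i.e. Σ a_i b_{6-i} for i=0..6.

12

The convolution is the x^6 coefficient of A(x)B(x).
Σ = 1·6 + 0·5 + 1·4 + 0·3 + 1·2 + 0·1 + 1·0 = 12.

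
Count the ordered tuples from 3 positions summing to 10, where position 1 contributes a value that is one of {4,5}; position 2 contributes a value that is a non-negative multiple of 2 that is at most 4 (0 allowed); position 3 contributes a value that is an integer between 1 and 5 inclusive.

The generating function for the choices is (q⁴ + q⁵)·(1 + q² + q⁴)·(q + q² + q³ + q⁴ + q⁵); the count is [q¹⁰].
(q⁴ + q⁵) has coefficients 0,0,0,0,1,1 for degrees 0…5.
(1 + q² + q⁴) has coefficients 1,0,1,0,1,0,0,0,0,0,0 for degrees 0…10.
Finally multiplying by (q + q² + q³ + q⁴ + q⁵), the product of all factors after the first has coefficients 0,1,1,2,2,3,2,2,1,1,0 for degrees 0…10.
[q¹⁰] = 1·2 + 1·3 = 5.

5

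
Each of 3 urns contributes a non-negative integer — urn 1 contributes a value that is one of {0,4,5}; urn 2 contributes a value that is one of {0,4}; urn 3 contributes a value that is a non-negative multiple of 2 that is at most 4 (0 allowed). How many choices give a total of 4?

The generating function for the choices is (1 + x^4 + x^5)·(1 + x^4)·(1 + x^2 + x^4); the count is [x^4].
(1 + x^4 + x^5) has coefficients 1,0,0,0,1 for degrees 0…4.
(1 + x^4) has coefficients 1,0,0,0,1 for degrees 0…4.
Finally multiplying by (1 + x^2 + x^4), the product of all factors after the first has coefficients 1,0,1,0,2 for degrees 0…4.
[x^4] = 1·2 + 1·1 = 3.

3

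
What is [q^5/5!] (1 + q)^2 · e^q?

31

The EGF product rule gives c_5 = Σ_{k_1+k_2=5} C(5; k_1,k_2) · ∏ g_i(k_i), where (1+q)^2 gives the falling factorial (2)_k; e^q gives (1)^k.
g_1(k) for k = 0…5: 1, 2, 2, 0, 0, 0.
g_2(k) for k = 0…5: 1, 1, 1, 1, 1, 1.
c_5 = Σ_k C(5,k)·g_1(k)·g_2(5−k) = 1·1·1 + 5·2·1 + 10·2·1 = 1 + 10 + 20 = 31.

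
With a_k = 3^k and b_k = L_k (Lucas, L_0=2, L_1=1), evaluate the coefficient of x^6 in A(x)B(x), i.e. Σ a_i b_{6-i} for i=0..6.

The convolution is the x^6 coefficient of A(x)B(x).
Σ = 1·18 + 3·11 + 9·7 + 27·4 + 81·3 + 243·1 + 729·2 = 2166.

2166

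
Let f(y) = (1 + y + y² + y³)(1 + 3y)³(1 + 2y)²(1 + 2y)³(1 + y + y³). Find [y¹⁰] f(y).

(1 + y + y² + y³) has coefficients 1,1,1,1 for degrees 0…3.
(1 + 3y)³ has coefficients 1,9,27,27,0,0,0,0,0,0,0 for degrees 0…10.
Multiplying by (1 + 2y)² gives running coefficients 1,13,67,171,216,108,0,0,0,0,0 for degrees 0…10.
Multiplying by (1 + 2y)³ gives running coefficients 1,19,157,737,2150,3992,4608,3024,864,0,0 for degrees 0…10.
Finally multiplying by (1 + y + y³), the product of all factors after the first has coefficients 1,20,176,895,2906,6299,9337,9782,7880,5472,3024 for degrees 0…10.
[y¹⁰] = 1·3024 + 1·5472 + 1·7880 + 1·9782 = 26158.

26158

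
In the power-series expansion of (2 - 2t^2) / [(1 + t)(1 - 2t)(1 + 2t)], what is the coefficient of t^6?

The denominator gives the recurrence a_n = −a_(n−1) + 4a_(n−2) + 4a_(n−3) for n ≥ 3; the numerator fixes a_0 = 2, a_1 = -2, a_2 = 8.
Iterating: 2, -2, 8, -8, 32, -32, 128, so a_6 = 128.

128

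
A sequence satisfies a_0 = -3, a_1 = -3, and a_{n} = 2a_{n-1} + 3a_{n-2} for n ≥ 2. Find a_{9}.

The ordinary generating function has denominator 1 - 2t - 3t^2.
Iterating the recurrence: a_0,…,a_{9} = -3, -3, -15, -39, -123, -363, -1095, -3279, -9843, -29523.

-29523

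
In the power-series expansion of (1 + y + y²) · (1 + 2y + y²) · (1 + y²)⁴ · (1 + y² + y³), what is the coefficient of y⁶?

(1 + y + y²) has coefficients 1,1,1 for degrees 0…2.
(1 + 2y + y²) has coefficients 1,2,1,0,0,0,0 for degrees 0…6.
Multiplying by (1 + y²)⁴ gives running coefficients 1,2,5,8,10,12,10 for degrees 0…6.
Finally multiplying by (1 + y² + y³), the product of all factors after the first has coefficients 1,2,6,11,17,25,28 for degrees 0…6.
[y⁶] = 1·28 + 1·25 + 1·17 = 70.

70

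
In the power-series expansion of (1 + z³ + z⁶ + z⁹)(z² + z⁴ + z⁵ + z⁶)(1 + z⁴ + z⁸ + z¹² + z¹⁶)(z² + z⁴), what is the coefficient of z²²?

8

(1 + z³ + z⁶ + z⁹) has coefficients 1,0,0,1,0,0,1,0,0,1 for degrees 0…9.
(z² + z⁴ + z⁵ + z⁶) has coefficients 0,0,1,0,1,1,1,0,0,0,0,0,0,0,0,0,0,0,0,0,0,0,0 for degrees 0…22.
Multiplying by (1 + z⁴ + z⁸ + z¹² + z¹⁶) gives running coefficients 0,0,1,0,1,1,2,0,1,1,2,0,1,1,2,0,1,1,2,0,1,1,1 for degrees 0…22.
Finally multiplying by (z² + z⁴), the product of all factors after the first has coefficients 0,0,0,0,1,0,2,1,3,1,3,1,3,1,3,1,3,1,3,1,3,1,3 for degrees 0…22.
[z²²] = 1·3 + 1·1 + 1·3 + 1·1 = 8.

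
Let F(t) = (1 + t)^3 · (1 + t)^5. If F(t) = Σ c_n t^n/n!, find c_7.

The EGF product rule gives c_7 = Σ_{k_1+k_2=7} C(7; k_1,k_2) · ∏ g_i(k_i), where (1+t)^3 gives the falling factorial (3)_k; (1+t)^5 gives the falling factorial (5)_k.
g_1(k) for k = 0…7: 1, 3, 6, 6, 0, 0, 0, 0.
g_2(k) for k = 0…7: 1, 5, 20, 60, 120, 120, 0, 0.
c_7 = Σ_k C(7,k)·g_1(k)·g_2(7−k) = 21·6·120 + 35·6·120 = 15120 + 25200 = 40320.

40320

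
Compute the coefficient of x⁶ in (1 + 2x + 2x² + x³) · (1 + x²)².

2

(1 + 2x + 2x² + x³) has coefficients 1,2,2,1 for degrees 0…3.
(1 + x²)² has coefficients 1,0,2,0,1,0,0 for degrees 0…6.
[x⁶] = 1·0 + 2·0 + 2·1 + 1·0 = 2.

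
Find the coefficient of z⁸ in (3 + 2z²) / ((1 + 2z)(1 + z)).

1787

The denominator gives the recurrence a_n = −3a_(n−1) − 2a_(n−2) for n ≥ 3; the numerator fixes a_0 = 3, a_1 = -9, a_2 = 23.
Iterating: 3, -9, 23, -51, 107, -219, 443, -891, 1787, so a_8 = 1787.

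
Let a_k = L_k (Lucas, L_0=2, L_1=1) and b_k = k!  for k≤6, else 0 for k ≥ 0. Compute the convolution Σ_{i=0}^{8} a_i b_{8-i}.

2986

This is [x^8] in the product of the two ordinary generating functions.
Σ = 2·0 + 1·0 + 3·720 + 4·120 + 7·24 + 11·6 + 18·2 + 29·1 + 47·1 = 2986.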